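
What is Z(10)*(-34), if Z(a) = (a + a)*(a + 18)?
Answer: -19040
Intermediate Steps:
Z(a) = 2*a*(18 + a) (Z(a) = (2*a)*(18 + a) = 2*a*(18 + a))
Z(10)*(-34) = (2*10*(18 + 10))*(-34) = (2*10*28)*(-34) = 560*(-34) = -19040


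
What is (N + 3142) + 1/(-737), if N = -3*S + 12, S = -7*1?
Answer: 2339974/737 ≈ 3175.0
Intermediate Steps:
S = -7
N = 33 (N = -3*(-7) + 12 = 21 + 12 = 33)
(N + 3142) + 1/(-737) = (33 + 3142) + 1/(-737) = 3175 - 1/737 = 2339974/737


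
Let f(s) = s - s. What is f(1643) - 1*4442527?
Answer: -4442527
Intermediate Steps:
f(s) = 0
f(1643) - 1*4442527 = 0 - 1*4442527 = 0 - 4442527 = -4442527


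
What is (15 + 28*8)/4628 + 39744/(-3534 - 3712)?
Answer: -91101719/16767244 ≈ -5.4333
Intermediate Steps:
(15 + 28*8)/4628 + 39744/(-3534 - 3712) = (15 + 224)*(1/4628) + 39744/(-7246) = 239*(1/4628) + 39744*(-1/7246) = 239/4628 - 19872/3623 = -91101719/16767244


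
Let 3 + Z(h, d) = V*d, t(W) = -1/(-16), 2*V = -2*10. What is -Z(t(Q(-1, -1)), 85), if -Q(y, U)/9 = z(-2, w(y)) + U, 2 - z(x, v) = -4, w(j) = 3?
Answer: 853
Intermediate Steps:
z(x, v) = 6 (z(x, v) = 2 - 1*(-4) = 2 + 4 = 6)
V = -10 (V = (-2*10)/2 = (½)*(-20) = -10)
Q(y, U) = -54 - 9*U (Q(y, U) = -9*(6 + U) = -54 - 9*U)
t(W) = 1/16 (t(W) = -1*(-1/16) = 1/16)
Z(h, d) = -3 - 10*d
-Z(t(Q(-1, -1)), 85) = -(-3 - 10*85) = -(-3 - 850) = -1*(-853) = 853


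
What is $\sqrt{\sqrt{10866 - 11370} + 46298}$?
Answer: $\sqrt{46298 + 6 i \sqrt{14}} \approx 215.17 + 0.0522 i$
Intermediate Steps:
$\sqrt{\sqrt{10866 - 11370} + 46298} = \sqrt{\sqrt{-504} + 46298} = \sqrt{6 i \sqrt{14} + 46298} = \sqrt{46298 + 6 i \sqrt{14}}$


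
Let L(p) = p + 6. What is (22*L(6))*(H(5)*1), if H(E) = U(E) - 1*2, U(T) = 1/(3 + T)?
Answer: -495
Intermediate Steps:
H(E) = -2 + 1/(3 + E) (H(E) = 1/(3 + E) - 1*2 = 1/(3 + E) - 2 = -2 + 1/(3 + E))
L(p) = 6 + p
(22*L(6))*(H(5)*1) = (22*(6 + 6))*(((-5 - 2*5)/(3 + 5))*1) = (22*12)*(((-5 - 10)/8)*1) = 264*(((1/8)*(-15))*1) = 264*(-15/8*1) = 264*(-15/8) = -495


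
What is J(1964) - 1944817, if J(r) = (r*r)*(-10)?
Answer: -40517777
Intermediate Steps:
J(r) = -10*r**2 (J(r) = r**2*(-10) = -10*r**2)
J(1964) - 1944817 = -10*1964**2 - 1944817 = -10*3857296 - 1944817 = -38572960 - 1944817 = -40517777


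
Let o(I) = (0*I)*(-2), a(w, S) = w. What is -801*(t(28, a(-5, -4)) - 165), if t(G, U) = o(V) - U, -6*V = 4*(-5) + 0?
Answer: 128160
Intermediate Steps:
V = 10/3 (V = -(4*(-5) + 0)/6 = -(-20 + 0)/6 = -1/6*(-20) = 10/3 ≈ 3.3333)
o(I) = 0 (o(I) = 0*(-2) = 0)
t(G, U) = -U (t(G, U) = 0 - U = -U)
-801*(t(28, a(-5, -4)) - 165) = -801*(-1*(-5) - 165) = -801*(5 - 165) = -801*(-160) = 128160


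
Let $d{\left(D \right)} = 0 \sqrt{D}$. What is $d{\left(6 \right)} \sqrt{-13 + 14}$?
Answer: $0$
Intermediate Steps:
$d{\left(D \right)} = 0$
$d{\left(6 \right)} \sqrt{-13 + 14} = 0 \sqrt{-13 + 14} = 0 \sqrt{1} = 0 \cdot 1 = 0$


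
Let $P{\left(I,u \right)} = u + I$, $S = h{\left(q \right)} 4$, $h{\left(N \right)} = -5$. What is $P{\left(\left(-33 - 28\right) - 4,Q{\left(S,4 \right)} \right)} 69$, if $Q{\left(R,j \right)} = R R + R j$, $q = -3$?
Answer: $17595$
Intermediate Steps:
$S = -20$ ($S = \left(-5\right) 4 = -20$)
$Q{\left(R,j \right)} = R^{2} + R j$
$P{\left(I,u \right)} = I + u$
$P{\left(\left(-33 - 28\right) - 4,Q{\left(S,4 \right)} \right)} 69 = \left(\left(\left(-33 - 28\right) - 4\right) - 20 \left(-20 + 4\right)\right) 69 = \left(\left(-61 - 4\right) - -320\right) 69 = \left(-65 + 320\right) 69 = 255 \cdot 69 = 17595$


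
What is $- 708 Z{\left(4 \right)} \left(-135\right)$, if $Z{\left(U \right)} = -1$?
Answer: $-95580$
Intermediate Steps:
$- 708 Z{\left(4 \right)} \left(-135\right) = - 708 \left(\left(-1\right) \left(-135\right)\right) = \left(-708\right) 135 = -95580$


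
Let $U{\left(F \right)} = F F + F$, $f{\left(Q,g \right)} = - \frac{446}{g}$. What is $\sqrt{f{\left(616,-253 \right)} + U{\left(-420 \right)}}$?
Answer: $\frac{\sqrt{11264416658}}{253} \approx 419.5$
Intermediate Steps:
$U{\left(F \right)} = F + F^{2}$ ($U{\left(F \right)} = F^{2} + F = F + F^{2}$)
$\sqrt{f{\left(616,-253 \right)} + U{\left(-420 \right)}} = \sqrt{- \frac{446}{-253} - 420 \left(1 - 420\right)} = \sqrt{\left(-446\right) \left(- \frac{1}{253}\right) - -175980} = \sqrt{\frac{446}{253} + 175980} = \sqrt{\frac{44523386}{253}} = \frac{\sqrt{11264416658}}{253}$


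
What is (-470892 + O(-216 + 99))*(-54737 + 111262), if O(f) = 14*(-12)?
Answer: -26626666500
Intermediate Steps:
O(f) = -168
(-470892 + O(-216 + 99))*(-54737 + 111262) = (-470892 - 168)*(-54737 + 111262) = -471060*56525 = -26626666500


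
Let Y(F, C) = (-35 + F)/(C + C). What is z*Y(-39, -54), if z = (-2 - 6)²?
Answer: 1184/27 ≈ 43.852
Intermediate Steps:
Y(F, C) = (-35 + F)/(2*C) (Y(F, C) = (-35 + F)/((2*C)) = (-35 + F)*(1/(2*C)) = (-35 + F)/(2*C))
z = 64 (z = (-8)² = 64)
z*Y(-39, -54) = 64*((½)*(-35 - 39)/(-54)) = 64*((½)*(-1/54)*(-74)) = 64*(37/54) = 1184/27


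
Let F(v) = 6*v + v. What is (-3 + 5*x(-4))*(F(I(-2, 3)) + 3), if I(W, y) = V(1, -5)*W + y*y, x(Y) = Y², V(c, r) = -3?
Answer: 8316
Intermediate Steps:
I(W, y) = y² - 3*W (I(W, y) = -3*W + y*y = -3*W + y² = y² - 3*W)
F(v) = 7*v
(-3 + 5*x(-4))*(F(I(-2, 3)) + 3) = (-3 + 5*(-4)²)*(7*(3² - 3*(-2)) + 3) = (-3 + 5*16)*(7*(9 + 6) + 3) = (-3 + 80)*(7*15 + 3) = 77*(105 + 3) = 77*108 = 8316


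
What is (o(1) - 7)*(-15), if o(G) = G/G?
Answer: 90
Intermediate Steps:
o(G) = 1
(o(1) - 7)*(-15) = (1 - 7)*(-15) = -6*(-15) = 90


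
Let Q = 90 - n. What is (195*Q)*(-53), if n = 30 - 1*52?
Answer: -1157520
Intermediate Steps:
n = -22 (n = 30 - 52 = -22)
Q = 112 (Q = 90 - 1*(-22) = 90 + 22 = 112)
(195*Q)*(-53) = (195*112)*(-53) = 21840*(-53) = -1157520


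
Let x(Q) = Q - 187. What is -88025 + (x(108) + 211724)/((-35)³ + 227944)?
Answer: -16290487080/185069 ≈ -88024.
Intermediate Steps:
x(Q) = -187 + Q
-88025 + (x(108) + 211724)/((-35)³ + 227944) = -88025 + ((-187 + 108) + 211724)/((-35)³ + 227944) = -88025 + (-79 + 211724)/(-42875 + 227944) = -88025 + 211645/185069 = -16290487080/185069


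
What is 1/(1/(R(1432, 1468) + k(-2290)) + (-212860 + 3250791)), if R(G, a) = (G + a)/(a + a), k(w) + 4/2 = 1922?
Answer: 1410005/4283497900389 ≈ 3.2917e-7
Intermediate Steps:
k(w) = 1920 (k(w) = -2 + 1922 = 1920)
R(G, a) = (G + a)/(2*a) (R(G, a) = (G + a)/((2*a)) = (G + a)*(1/(2*a)) = (G + a)/(2*a))
1/(1/(R(1432, 1468) + k(-2290)) + (-212860 + 3250791)) = 1/(1/((½)*(1432 + 1468)/1468 + 1920) + (-212860 + 3250791)) = 1/(1/((½)*(1/1468)*2900 + 1920) + 3037931) = 1/(1/(725/734 + 1920) + 3037931) = 1/(1/(1410005/734) + 3037931) = 1/(734/1410005 + 3037931) = 1/(4283497900389/1410005) = 1410005/4283497900389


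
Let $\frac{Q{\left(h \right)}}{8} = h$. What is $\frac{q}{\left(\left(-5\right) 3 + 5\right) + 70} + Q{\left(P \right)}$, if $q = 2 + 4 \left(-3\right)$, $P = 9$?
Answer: $\frac{431}{6} \approx 71.833$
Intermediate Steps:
$q = -10$ ($q = 2 - 12 = -10$)
$Q{\left(h \right)} = 8 h$
$\frac{q}{\left(\left(-5\right) 3 + 5\right) + 70} + Q{\left(P \right)} = \frac{1}{\left(\left(-5\right) 3 + 5\right) + 70} \left(-10\right) + 8 \cdot 9 = \frac{1}{\left(-15 + 5\right) + 70} \left(-10\right) + 72 = \frac{1}{-10 + 70} \left(-10\right) + 72 = \frac{1}{60} \left(-10\right) + 72 = - \frac{1}{6} + 72 = \frac{431}{6}$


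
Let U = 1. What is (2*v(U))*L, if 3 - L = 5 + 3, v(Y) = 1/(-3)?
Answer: 10/3 ≈ 3.3333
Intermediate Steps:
v(Y) = -⅓
L = -5 (L = 3 - (5 + 3) = 3 - 1*8 = 3 - 8 = -5)
(2*v(U))*L = (2*(-⅓))*(-5) = -⅔*(-5) = 10/3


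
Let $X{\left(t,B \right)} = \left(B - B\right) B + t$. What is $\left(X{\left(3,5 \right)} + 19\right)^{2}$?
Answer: $484$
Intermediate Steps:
$X{\left(t,B \right)} = t$ ($X{\left(t,B \right)} = 0 B + t = 0 + t = t$)
$\left(X{\left(3,5 \right)} + 19\right)^{2} = \left(3 + 19\right)^{2} = 22^{2} = 484$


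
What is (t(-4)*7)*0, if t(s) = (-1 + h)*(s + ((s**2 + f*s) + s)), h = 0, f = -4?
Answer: 0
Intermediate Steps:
t(s) = -s**2 + 2*s (t(s) = (-1 + 0)*(s + ((s**2 - 4*s) + s)) = -(s + (s**2 - 3*s)) = -(s**2 - 2*s) = -s**2 + 2*s)
(t(-4)*7)*0 = (-4*(2 - 1*(-4))*7)*0 = (-4*(2 + 4)*7)*0 = (-4*6*7)*0 = -24*7*0 = -168*0 = 0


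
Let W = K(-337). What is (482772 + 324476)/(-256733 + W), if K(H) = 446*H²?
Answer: 807248/50395041 ≈ 0.016018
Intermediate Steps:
W = 50651774 (W = 446*(-337)² = 446*113569 = 50651774)
(482772 + 324476)/(-256733 + W) = (482772 + 324476)/(-256733 + 50651774) = 807248/50395041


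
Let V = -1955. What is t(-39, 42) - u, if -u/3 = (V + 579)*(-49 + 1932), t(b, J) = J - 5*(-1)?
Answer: -7772977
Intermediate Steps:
t(b, J) = 5 + J (t(b, J) = J + 5 = 5 + J)
u = 7773024 (u = -3*(-1955 + 579)*(-49 + 1932) = -(-4128)*1883 = -3*(-2591008) = 7773024)
t(-39, 42) - u = (5 + 42) - 1*7773024 = 47 - 7773024 = -7772977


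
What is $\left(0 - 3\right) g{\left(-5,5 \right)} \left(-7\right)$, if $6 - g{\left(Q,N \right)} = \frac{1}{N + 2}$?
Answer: $123$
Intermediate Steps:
$g{\left(Q,N \right)} = 6 - \frac{1}{2 + N}$ ($g{\left(Q,N \right)} = 6 - \frac{1}{N + 2} = 6 - \frac{1}{2 + N}$)
$\left(0 - 3\right) g{\left(-5,5 \right)} \left(-7\right) = \left(0 - 3\right) \frac{11 + 6 \cdot 5}{2 + 5} \left(-7\right) = - 3 \frac{11 + 30}{7} \left(-7\right) = - 3 \cdot \frac{1}{7} \cdot 41 \left(-7\right) = \left(-3\right) \frac{41}{7} \left(-7\right) = \left(- \frac{123}{7}\right) \left(-7\right) = 123$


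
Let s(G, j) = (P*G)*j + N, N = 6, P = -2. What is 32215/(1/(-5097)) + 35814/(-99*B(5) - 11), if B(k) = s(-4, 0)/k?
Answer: -106565884965/649 ≈ -1.6420e+8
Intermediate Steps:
s(G, j) = 6 - 2*G*j (s(G, j) = (-2*G)*j + 6 = -2*G*j + 6 = 6 - 2*G*j)
B(k) = 6/k (B(k) = (6 - 2*(-4)*0)/k = (6 + 0)/k = 6/k)
32215/(1/(-5097)) + 35814/(-99*B(5) - 11) = 32215/(1/(-5097)) + 35814/(-594/5 - 11) = 32215/(-1/5097) + 35814/(-594/5 - 11) = 32215*(-5097) + 35814/(-99*6/5 - 11) = -164199855 + 35814/(-594/5 - 11) = -164199855 + 35814/(-649/5) = -164199855 + 35814*(-5/649) = -164199855 - 179070/649 = -106565884965/649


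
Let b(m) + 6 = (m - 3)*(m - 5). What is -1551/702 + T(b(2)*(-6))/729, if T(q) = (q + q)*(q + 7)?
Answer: -2053/2106 ≈ -0.97483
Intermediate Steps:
b(m) = -6 + (-5 + m)*(-3 + m) (b(m) = -6 + (m - 3)*(m - 5) = -6 + (-3 + m)*(-5 + m) = -6 + (-5 + m)*(-3 + m))
T(q) = 2*q*(7 + q) (T(q) = (2*q)*(7 + q) = 2*q*(7 + q))
-1551/702 + T(b(2)*(-6))/729 = -1551/702 + (2*((9 + 2² - 8*2)*(-6))*(7 + (9 + 2² - 8*2)*(-6)))/729 = -1551*1/702 + (2*((9 + 4 - 16)*(-6))*(7 + (9 + 4 - 16)*(-6)))*(1/729) = -517/234 + (2*(-3*(-6))*(7 - 3*(-6)))*(1/729) = -517/234 + (2*18*(7 + 18))*(1/729) = -517/234 + (2*18*25)*(1/729) = -517/234 + 900*(1/729) = -517/234 + 100/81 = -2053/2106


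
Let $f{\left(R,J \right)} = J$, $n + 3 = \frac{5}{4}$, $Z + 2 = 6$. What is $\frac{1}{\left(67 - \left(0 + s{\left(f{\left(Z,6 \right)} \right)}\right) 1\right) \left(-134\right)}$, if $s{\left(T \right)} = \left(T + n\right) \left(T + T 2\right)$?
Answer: $\frac{1}{1273} \approx 0.00078555$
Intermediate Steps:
$Z = 4$ ($Z = -2 + 6 = 4$)
$n = - \frac{7}{4}$ ($n = -3 + \frac{5}{4} = - \frac{7}{4} \approx -1.75$)
$s{\left(T \right)} = 3 T \left(- \frac{7}{4} + T\right)$ ($s{\left(T \right)} = \left(T - \frac{7}{4}\right) \left(T + T 2\right) = \left(- \frac{7}{4} + T\right) \left(T + 2 T\right) = \left(- \frac{7}{4} + T\right) 3 T = 3 T \left(- \frac{7}{4} + T\right)$)
$\frac{1}{\left(67 - \left(0 + s{\left(f{\left(Z,6 \right)} \right)}\right) 1\right) \left(-134\right)} = \frac{1}{\left(67 - \left(0 + \frac{3}{4} \cdot 6 \left(-7 + 4 \cdot 6\right)\right) 1\right) \left(-134\right)} = \frac{1}{\left(67 - \left(0 + \frac{3}{4} \cdot 6 \left(-7 + 24\right)\right) 1\right) \left(-134\right)} = \frac{1}{\left(67 - \left(0 + \frac{3}{4} \cdot 6 \cdot 17\right) 1\right) \left(-134\right)} = \frac{1}{\left(67 - \left(0 + \frac{153}{2}\right) 1\right) \left(-134\right)} = \frac{1}{\left(67 - \frac{153}{2} \cdot 1\right) \left(-134\right)} = \frac{1}{\left(67 - \frac{153}{2}\right) \left(-134\right)} = \frac{1}{\left(- \frac{19}{2}\right) \left(-134\right)} = \frac{1}{1273}$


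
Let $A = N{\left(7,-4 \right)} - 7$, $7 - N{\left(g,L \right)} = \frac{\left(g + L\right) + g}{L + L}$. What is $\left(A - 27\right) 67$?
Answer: $- \frac{6901}{4} \approx -1725.3$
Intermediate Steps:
$N{\left(g,L \right)} = 7 - \frac{L + 2 g}{2 L}$ ($N{\left(g,L \right)} = 7 - \frac{\left(g + L\right) + g}{L + L} = 7 - \frac{\left(L + g\right) + g}{2 L} = 7 - \left(L + 2 g\right) \frac{1}{2 L} = 7 - \frac{L + 2 g}{2 L}$)
$A = \frac{5}{4}$ ($A = \left(\frac{13}{2} - \frac{7}{-4}\right) - 7 = \left(\frac{13}{2} - 7 \left(- \frac{1}{4}\right)\right) - 7 = \left(\frac{13}{2} + \frac{7}{4}\right) - 7 = \frac{33}{4} - 7 = \frac{5}{4} \approx 1.25$)
$\left(A - 27\right) 67 = \left(\frac{5}{4} - 27\right) 67 = \left(- \frac{103}{4}\right) 67 = - \frac{6901}{4}$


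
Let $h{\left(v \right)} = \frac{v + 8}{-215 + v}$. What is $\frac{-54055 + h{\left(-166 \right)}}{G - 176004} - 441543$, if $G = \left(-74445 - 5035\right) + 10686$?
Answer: $- \frac{41181828707837}{93268038} \approx -4.4154 \cdot 10^{5}$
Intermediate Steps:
$h{\left(v \right)} = \frac{8 + v}{-215 + v}$
$G = -68794$ ($G = -79480 + 10686 = -68794$)
$\frac{-54055 + h{\left(-166 \right)}}{G - 176004} - 441543 = \frac{-54055 + \frac{8 - 166}{-215 - 166}}{-68794 - 176004} - 441543 = \frac{-54055 + \frac{1}{-381} \left(-158\right)}{-244798} - 441543 = \left(-54055 - - \frac{158}{381}\right) \left(- \frac{1}{244798}\right) - 441543 = \left(-54055 + \frac{158}{381}\right) \left(- \frac{1}{244798}\right) - 441543 = \left(- \frac{20594797}{381}\right) \left(- \frac{1}{244798}\right) - 441543 = \frac{20594797}{93268038} - 441543 = - \frac{41181828707837}{93268038}$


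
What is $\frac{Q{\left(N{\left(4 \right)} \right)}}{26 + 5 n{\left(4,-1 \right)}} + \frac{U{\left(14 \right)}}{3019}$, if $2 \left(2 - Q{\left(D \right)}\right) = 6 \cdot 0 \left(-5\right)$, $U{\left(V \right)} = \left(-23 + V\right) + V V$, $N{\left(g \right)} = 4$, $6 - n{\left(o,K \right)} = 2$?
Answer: $\frac{7320}{69437} \approx 0.10542$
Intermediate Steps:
$n{\left(o,K \right)} = 4$ ($n{\left(o,K \right)} = 6 - 2 = 4$)
$U{\left(V \right)} = -23 + V + V^{2}$ ($U{\left(V \right)} = \left(-23 + V\right) + V^{2} = -23 + V + V^{2}$)
$Q{\left(D \right)} = 2$ ($Q{\left(D \right)} = 2 - \frac{6 \cdot 0 \left(-5\right)}{2} = 2 - \frac{0 \left(-5\right)}{2} = 2 - 0 = 2 + 0 = 2$)
$\frac{Q{\left(N{\left(4 \right)} \right)}}{26 + 5 n{\left(4,-1 \right)}} + \frac{U{\left(14 \right)}}{3019} = \frac{2}{26 + 5 \cdot 4} + \frac{-23 + 14 + 14^{2}}{3019} = \frac{2}{26 + 20} + \left(-23 + 14 + 196\right) \frac{1}{3019} = \frac{2}{46} + 187 \cdot \frac{1}{3019} = 2 \cdot \frac{1}{46} + \frac{187}{3019} = \frac{1}{23} + \frac{187}{3019} = \frac{7320}{69437}$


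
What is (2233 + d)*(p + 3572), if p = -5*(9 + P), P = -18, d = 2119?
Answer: 15741184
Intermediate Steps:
p = 45 (p = -5*(9 - 18) = -5*(-9) = 45)
(2233 + d)*(p + 3572) = (2233 + 2119)*(45 + 3572) = 4352*3617 = 15741184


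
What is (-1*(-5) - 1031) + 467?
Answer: -559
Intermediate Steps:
(-1*(-5) - 1031) + 467 = (5 - 1031) + 467 = -1026 + 467 = -559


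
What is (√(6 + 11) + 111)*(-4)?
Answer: -444 - 4*√17 ≈ -460.49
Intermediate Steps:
(√(6 + 11) + 111)*(-4) = (√17 + 111)*(-4) = (111 + √17)*(-4) = -444 - 4*√17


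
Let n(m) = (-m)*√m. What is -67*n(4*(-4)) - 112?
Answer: -112 - 4288*I ≈ -112.0 - 4288.0*I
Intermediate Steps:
n(m) = -m^(3/2)
-67*n(4*(-4)) - 112 = -67*(-(4*(-4))^(3/2)) - 112 = -67*(-(-16)^(3/2)) - 112 = -67*(-(-64)*I) - 112 = -67*64*I - 112 = -4288*I - 112 = -112 - 4288*I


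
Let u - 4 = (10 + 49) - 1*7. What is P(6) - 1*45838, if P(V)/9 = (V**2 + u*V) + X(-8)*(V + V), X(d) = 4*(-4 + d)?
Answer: -47674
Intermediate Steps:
X(d) = -16 + 4*d
u = 56 (u = 4 + ((10 + 49) - 1*7) = 4 + (59 - 7) = 4 + 52 = 56)
P(V) = -360*V + 9*V**2 (P(V) = 9*((V**2 + 56*V) + (-16 + 4*(-8))*(V + V)) = 9*((V**2 + 56*V) + (-16 - 32)*(2*V)) = 9*((V**2 + 56*V) - 96*V) = 9*(V**2 - 40*V) = -360*V + 9*V**2)
P(6) - 1*45838 = 9*6*(-40 + 6) - 1*45838 = 9*6*(-34) - 45838 = -1836 - 45838 = -47674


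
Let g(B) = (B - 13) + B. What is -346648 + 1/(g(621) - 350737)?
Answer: -121156249185/349508 ≈ -3.4665e+5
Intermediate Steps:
g(B) = -13 + 2*B (g(B) = (-13 + B) + B = -13 + 2*B)
-346648 + 1/(g(621) - 350737) = -346648 + 1/((-13 + 2*621) - 350737) = -346648 + 1/((-13 + 1242) - 350737) = -346648 + 1/(1229 - 350737) = -346648 + 1/(-349508) = -346648 - 1/349508 = -121156249185/349508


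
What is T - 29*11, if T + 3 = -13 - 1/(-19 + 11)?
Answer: -2679/8 ≈ -334.88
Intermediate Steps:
T = -127/8 (T = -3 + (-13 - 1/(-19 + 11)) = -3 + (-13 - 1/(-8)) = -3 + (-13 - 1*(-1/8)) = -3 + (-13 + 1/8) = -3 - 103/8 = -127/8 ≈ -15.875)
T - 29*11 = -127/8 - 29*11 = -127/8 - 319 = -2679/8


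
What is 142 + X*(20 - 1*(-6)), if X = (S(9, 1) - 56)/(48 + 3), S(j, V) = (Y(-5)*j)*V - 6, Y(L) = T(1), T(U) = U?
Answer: 5864/51 ≈ 114.98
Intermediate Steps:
Y(L) = 1
S(j, V) = -6 + V*j (S(j, V) = (1*j)*V - 6 = j*V - 6 = V*j - 6 = -6 + V*j)
X = -53/51 (X = ((-6 + 1*9) - 56)/(48 + 3) = ((-6 + 9) - 56)/51 = (3 - 56)*(1/51) = -53*1/51 = -53/51 ≈ -1.0392)
142 + X*(20 - 1*(-6)) = 142 - 53*(20 - 1*(-6))/51 = 142 - 53*(20 + 6)/51 = 142 - 53/51*26 = 142 - 1378/51 = 5864/51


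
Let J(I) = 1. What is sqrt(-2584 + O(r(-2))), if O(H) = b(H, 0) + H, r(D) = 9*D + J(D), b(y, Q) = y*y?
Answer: 34*I*sqrt(2) ≈ 48.083*I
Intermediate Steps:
b(y, Q) = y**2
r(D) = 1 + 9*D (r(D) = 9*D + 1 = 1 + 9*D)
O(H) = H + H**2 (O(H) = H**2 + H = H + H**2)
sqrt(-2584 + O(r(-2))) = sqrt(-2584 + (1 + 9*(-2))*(1 + (1 + 9*(-2)))) = sqrt(-2584 + (1 - 18)*(1 + (1 - 18))) = sqrt(-2584 - 17*(1 - 17)) = sqrt(-2584 - 17*(-16)) = sqrt(-2584 + 272) = sqrt(-2312) = 34*I*sqrt(2)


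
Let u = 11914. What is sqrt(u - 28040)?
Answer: I*sqrt(16126) ≈ 126.99*I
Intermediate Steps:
sqrt(u - 28040) = sqrt(11914 - 28040) = sqrt(-16126) = I*sqrt(16126)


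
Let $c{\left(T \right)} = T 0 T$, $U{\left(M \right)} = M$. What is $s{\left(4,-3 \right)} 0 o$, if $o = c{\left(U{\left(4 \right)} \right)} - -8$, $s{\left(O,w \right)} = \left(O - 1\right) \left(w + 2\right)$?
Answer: $0$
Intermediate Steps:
$c{\left(T \right)} = 0$ ($c{\left(T \right)} = 0 T = 0$)
$s{\left(O,w \right)} = \left(-1 + O\right) \left(2 + w\right)$
$o = 8$ ($o = 0 - -8 = 0 + 8 = 8$)
$s{\left(4,-3 \right)} 0 o = \left(-2 - -3 + 2 \cdot 4 + 4 \left(-3\right)\right) 0 \cdot 8 = \left(-2 + 3 + 8 - 12\right) 0 \cdot 8 = \left(-3\right) 0 \cdot 8 = 0 \cdot 8 = 0$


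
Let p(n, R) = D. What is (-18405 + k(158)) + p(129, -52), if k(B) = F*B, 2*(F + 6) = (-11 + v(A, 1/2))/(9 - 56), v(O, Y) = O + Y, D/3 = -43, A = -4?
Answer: -1829017/94 ≈ -19458.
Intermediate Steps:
D = -129 (D = 3*(-43) = -129)
p(n, R) = -129
F = -1099/188 (F = -6 + ((-11 + (-4 + 1/2))/(9 - 56))/2 = -6 + ((-11 + (-4 + ½))/(-47))/2 = -6 + ((-11 - 7/2)*(-1/47))/2 = -6 + (-29/2*(-1/47))/2 = -6 + (½)*(29/94) = -6 + 29/188 = -1099/188 ≈ -5.8457)
k(B) = -1099*B/188
(-18405 + k(158)) + p(129, -52) = (-18405 - 1099/188*158) - 129 = (-18405 - 86821/94) - 129 = -1816891/94 - 129 = -1829017/94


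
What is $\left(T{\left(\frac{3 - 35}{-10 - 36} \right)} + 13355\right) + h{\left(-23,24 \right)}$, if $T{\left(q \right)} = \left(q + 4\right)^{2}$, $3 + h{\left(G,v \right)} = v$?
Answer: $\frac{7087568}{529} \approx 13398.0$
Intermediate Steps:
$h{\left(G,v \right)} = -3 + v$
$T{\left(q \right)} = \left(4 + q\right)^{2}$
$\left(T{\left(\frac{3 - 35}{-10 - 36} \right)} + 13355\right) + h{\left(-23,24 \right)} = \left(\left(4 + \frac{3 - 35}{-10 - 36}\right)^{2} + 13355\right) + \left(-3 + 24\right) = \left(\left(4 - \frac{32}{-46}\right)^{2} + 13355\right) + 21 = \left(\left(4 - - \frac{16}{23}\right)^{2} + 13355\right) + 21 = \left(\left(4 + \frac{16}{23}\right)^{2} + 13355\right) + 21 = \left(\left(\frac{108}{23}\right)^{2} + 13355\right) + 21 = \left(\frac{11664}{529} + 13355\right) + 21 = \frac{7076459}{529} + 21 = \frac{7087568}{529}$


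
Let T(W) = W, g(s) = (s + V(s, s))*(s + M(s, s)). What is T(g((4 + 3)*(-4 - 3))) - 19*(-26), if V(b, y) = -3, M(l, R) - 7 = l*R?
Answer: -122174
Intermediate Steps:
M(l, R) = 7 + R*l (M(l, R) = 7 + l*R = 7 + R*l)
g(s) = (-3 + s)*(7 + s + s²) (g(s) = (s - 3)*(s + (7 + s*s)) = (-3 + s)*(s + (7 + s²)) = (-3 + s)*(7 + s + s²))
T(g((4 + 3)*(-4 - 3))) - 19*(-26) = (-21 + ((4 + 3)*(-4 - 3))³ - 2*(-4 - 3)²*(4 + 3)² + 4*((4 + 3)*(-4 - 3))) - 19*(-26) = (-21 + (7*(-7))³ - 2*(7*(-7))² + 4*(7*(-7))) + 494 = (-21 + (-49)³ - 2*(-49)² + 4*(-49)) + 494 = (-21 - 117649 - 2*2401 - 196) + 494 = (-21 - 117649 - 4802 - 196) + 494 = -122668 + 494 = -122174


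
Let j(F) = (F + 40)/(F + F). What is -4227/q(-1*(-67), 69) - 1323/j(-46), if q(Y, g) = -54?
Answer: -363739/18 ≈ -20208.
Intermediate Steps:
j(F) = (40 + F)/(2*F) (j(F) = (40 + F)/((2*F)) = (40 + F)*(1/(2*F)) = (40 + F)/(2*F))
-4227/q(-1*(-67), 69) - 1323/j(-46) = -4227/(-54) - 1323*(-92/(40 - 46)) = -4227*(-1/54) - 1323/((1/2)*(-1/46)*(-6)) = 1409/18 - 1323/3/46 = 1409/18 - 1323*46/3 = 1409/18 - 20286 = -363739/18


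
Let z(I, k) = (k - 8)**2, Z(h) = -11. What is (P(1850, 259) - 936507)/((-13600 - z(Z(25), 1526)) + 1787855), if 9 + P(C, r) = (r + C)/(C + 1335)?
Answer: 2982801351/1688269765 ≈ 1.7668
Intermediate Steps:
z(I, k) = (-8 + k)**2
P(C, r) = -9 + (C + r)/(1335 + C) (P(C, r) = -9 + (r + C)/(C + 1335) = -9 + (C + r)/(1335 + C))
(P(1850, 259) - 936507)/((-13600 - z(Z(25), 1526)) + 1787855) = ((-12015 + 259 - 8*1850)/(1335 + 1850) - 936507)/((-13600 - (-8 + 1526)**2) + 1787855) = ((-12015 + 259 - 14800)/3185 - 936507)/((-13600 - 1*1518**2) + 1787855) = ((1/3185)*(-26556) - 936507)/((-13600 - 1*2304324) + 1787855) = (-26556/3185 - 936507)/((-13600 - 2304324) + 1787855) = -2982801351/(3185*(-2317924 + 1787855)) = -2982801351/3185/(-530069) = -2982801351/3185*(-1/530069) = 2982801351/1688269765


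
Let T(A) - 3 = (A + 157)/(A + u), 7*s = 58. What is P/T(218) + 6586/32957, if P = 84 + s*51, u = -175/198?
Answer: 1677766878464/15627319561 ≈ 107.36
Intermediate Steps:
u = -175/198 (u = -175*1/198 = -175/198 ≈ -0.88384)
s = 58/7 (s = (⅐)*58 = 58/7 ≈ 8.2857)
T(A) = 3 + (157 + A)/(-175/198 + A) (T(A) = 3 + (A + 157)/(A - 175/198) = 3 + (157 + A)/(-175/198 + A))
P = 3546/7 (P = 84 + (58/7)*51 = 84 + 2958/7 = 3546/7 ≈ 506.57)
P/T(218) + 6586/32957 = 3546/(7*((3*(10187 + 264*218)/(-175 + 198*218)))) + 6586/32957 = 3546/(7*((3*(10187 + 57552)/(-175 + 43164)))) + 6586*(1/32957) = 3546/(7*((3*67739/42989))) + 6586/32957 = 3546/(7*((3*(1/42989)*67739))) + 6586/32957 = 3546/(7*(203217/42989)) + 6586/32957 = (3546/7)*(42989/203217) + 6586/32957 = 50812998/474173 + 6586/32957 = 1677766878464/15627319561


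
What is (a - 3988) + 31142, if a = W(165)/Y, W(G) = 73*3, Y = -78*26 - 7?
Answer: 55258171/2035 ≈ 27154.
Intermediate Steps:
Y = -2035 (Y = -2028 - 7 = -2035)
W(G) = 219
a = -219/2035 (a = 219/(-2035) = 219*(-1/2035) = -219/2035 ≈ -0.10762)
(a - 3988) + 31142 = (-219/2035 - 3988) + 31142 = -8115799/2035 + 31142 = 55258171/2035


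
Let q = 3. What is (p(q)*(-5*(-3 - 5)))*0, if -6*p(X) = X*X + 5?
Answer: 0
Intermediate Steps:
p(X) = -⅚ - X²/6 (p(X) = -(X*X + 5)/6 = -(X² + 5)/6 = -(5 + X²)/6 = -⅚ - X²/6)
(p(q)*(-5*(-3 - 5)))*0 = ((-⅚ - ⅙*3²)*(-5*(-3 - 5)))*0 = ((-⅚ - ⅙*9)*(-5*(-8)))*0 = ((-⅚ - 3/2)*40)*0 = -7/3*40*0 = -280/3*0 = 0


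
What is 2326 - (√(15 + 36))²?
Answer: 2275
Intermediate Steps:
2326 - (√(15 + 36))² = 2326 - (√51)² = 2326 - 1*51 = 2326 - 51 = 2275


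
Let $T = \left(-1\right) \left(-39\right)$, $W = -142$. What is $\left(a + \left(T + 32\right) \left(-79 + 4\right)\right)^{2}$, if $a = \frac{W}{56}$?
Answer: $\frac{22251987241}{784} \approx 2.8383 \cdot 10^{7}$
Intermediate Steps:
$T = 39$
$a = - \frac{71}{28}$ ($a = - \frac{142}{56} = \left(-142\right) \frac{1}{56} = - \frac{71}{28} \approx -2.5357$)
$\left(a + \left(T + 32\right) \left(-79 + 4\right)\right)^{2} = \left(- \frac{71}{28} + \left(39 + 32\right) \left(-79 + 4\right)\right)^{2} = \left(- \frac{71}{28} + 71 \left(-75\right)\right)^{2} = \left(- \frac{71}{28} - 5325\right)^{2} = \left(- \frac{149171}{28}\right)^{2} = \frac{22251987241}{784}$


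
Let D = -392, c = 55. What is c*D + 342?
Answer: -21218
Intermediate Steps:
c*D + 342 = 55*(-392) + 342 = -21560 + 342 = -21218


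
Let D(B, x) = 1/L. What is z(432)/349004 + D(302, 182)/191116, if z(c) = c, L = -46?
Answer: 949377037/767052857336 ≈ 0.0012377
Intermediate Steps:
D(B, x) = -1/46 (D(B, x) = 1/(-46) = -1/46)
z(432)/349004 + D(302, 182)/191116 = 432/349004 - 1/46/191116 = 432*(1/349004) - 1/46*1/191116 = 108/87251 - 1/8791336 = 949377037/767052857336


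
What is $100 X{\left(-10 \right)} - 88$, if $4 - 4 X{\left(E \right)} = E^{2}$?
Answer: $-2488$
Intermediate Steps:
$X{\left(E \right)} = 1 - \frac{E^{2}}{4}$
$100 X{\left(-10 \right)} - 88 = 100 \left(1 - \frac{\left(-10\right)^{2}}{4}\right) - 88 = 100 \left(1 - 25\right) - 88 = 100 \left(-24\right) - 88 = -2400 - 88 = -2488$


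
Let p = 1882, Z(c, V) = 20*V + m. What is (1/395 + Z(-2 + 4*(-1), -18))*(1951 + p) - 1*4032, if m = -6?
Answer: -555725617/395 ≈ -1.4069e+6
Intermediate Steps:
Z(c, V) = -6 + 20*V (Z(c, V) = 20*V - 6 = -6 + 20*V)
(1/395 + Z(-2 + 4*(-1), -18))*(1951 + p) - 1*4032 = (1/395 + (-6 + 20*(-18)))*(1951 + 1882) - 1*4032 = (1/395 + (-6 - 360))*3833 - 4032 = (1/395 - 366)*3833 - 4032 = -144569/395*3833 - 4032 = -554132977/395 - 4032 = -555725617/395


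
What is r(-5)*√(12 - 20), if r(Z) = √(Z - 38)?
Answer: -2*√86 ≈ -18.547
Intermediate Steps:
r(Z) = √(-38 + Z)
r(-5)*√(12 - 20) = √(-38 - 5)*√(12 - 20) = √(-43)*√(-8) = (I*√43)*(2*I*√2) = -2*√86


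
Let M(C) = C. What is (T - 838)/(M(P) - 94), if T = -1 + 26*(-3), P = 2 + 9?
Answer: 917/83 ≈ 11.048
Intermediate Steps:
P = 11
T = -79 (T = -1 - 78 = -79)
(T - 838)/(M(P) - 94) = (-79 - 838)/(11 - 94) = -917/(-83) = -917*(-1/83) = 917/83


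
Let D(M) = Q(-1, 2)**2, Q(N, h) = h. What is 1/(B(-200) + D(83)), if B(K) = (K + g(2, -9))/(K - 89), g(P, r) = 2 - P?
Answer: 289/1356 ≈ 0.21313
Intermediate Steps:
D(M) = 4 (D(M) = 2**2 = 4)
B(K) = K/(-89 + K) (B(K) = (K + (2 - 1*2))/(K - 89) = (K + (2 - 2))/(-89 + K) = (K + 0)/(-89 + K) = K/(-89 + K))
1/(B(-200) + D(83)) = 1/(-200/(-89 - 200) + 4) = 1/(-200/(-289) + 4) = 1/(-200*(-1/289) + 4) = 1/(200/289 + 4) = 1/(1356/289) = 289/1356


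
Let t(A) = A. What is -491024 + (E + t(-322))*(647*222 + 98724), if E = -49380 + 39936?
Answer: -2367359252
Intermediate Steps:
E = -9444
-491024 + (E + t(-322))*(647*222 + 98724) = -491024 + (-9444 - 322)*(647*222 + 98724) = -491024 - 9766*(143634 + 98724) = -491024 - 9766*242358 = -491024 - 2366868228 = -2367359252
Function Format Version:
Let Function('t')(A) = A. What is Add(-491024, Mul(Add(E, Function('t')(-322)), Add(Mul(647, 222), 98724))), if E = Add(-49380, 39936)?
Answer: -2367359252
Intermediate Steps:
E = -9444
Add(-491024, Mul(Add(E, Function('t')(-322)), Add(Mul(647, 222), 98724))) = Add(-491024, Mul(Add(-9444, -322), Add(Mul(647, 222), 98724))) = Add(-491024, Mul(-9766, Add(143634, 98724))) = Add(-491024, Mul(-9766, 242358)) = Add(-491024, -2366868228) = -2367359252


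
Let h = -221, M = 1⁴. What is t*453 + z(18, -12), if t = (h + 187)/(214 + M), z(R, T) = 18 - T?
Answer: -8952/215 ≈ -41.637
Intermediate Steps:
M = 1
t = -34/215 (t = (-221 + 187)/(214 + 1) = -34/215 ≈ -0.15814)
t*453 + z(18, -12) = -34/215*453 + (18 - 1*(-12)) = -15402/215 + (18 + 12) = -15402/215 + 30 = -8952/215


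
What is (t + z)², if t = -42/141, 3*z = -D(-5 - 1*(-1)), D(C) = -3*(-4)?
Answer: 40804/2209 ≈ 18.472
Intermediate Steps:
D(C) = 12
z = -4 (z = (-1*12)/3 = (⅓)*(-12) = -4)
t = -14/47 (t = -42*1/141 = -14/47 ≈ -0.29787)
(t + z)² = (-14/47 - 4)² = (-202/47)² = 40804/2209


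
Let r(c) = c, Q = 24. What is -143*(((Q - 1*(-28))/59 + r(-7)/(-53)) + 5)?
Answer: -2688972/3127 ≈ -859.92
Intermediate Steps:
-143*(((Q - 1*(-28))/59 + r(-7)/(-53)) + 5) = -143*(((24 - 1*(-28))/59 - 7/(-53)) + 5) = -143*(((24 + 28)*(1/59) - 7*(-1/53)) + 5) = -143*((52*(1/59) + 7/53) + 5) = -143*((52/59 + 7/53) + 5) = -143*(3169/3127 + 5) = -143*18804/3127 = -2688972/3127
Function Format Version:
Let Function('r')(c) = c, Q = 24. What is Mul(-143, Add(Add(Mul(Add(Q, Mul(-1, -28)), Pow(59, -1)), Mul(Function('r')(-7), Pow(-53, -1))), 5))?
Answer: Rational(-2688972, 3127) ≈ -859.92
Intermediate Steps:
Mul(-143, Add(Add(Mul(Add(Q, Mul(-1, -28)), Pow(59, -1)), Mul(Function('r')(-7), Pow(-53, -1))), 5)) = Mul(-143, Add(Add(Mul(Add(24, Mul(-1, -28)), Pow(59, -1)), Mul(-7, Pow(-53, -1))), 5)) = Mul(-143, Add(Add(Mul(Add(24, 28), Rational(1, 59)), Mul(-7, Rational(-1, 53))), 5)) = Mul(-143, Add(Add(Mul(52, Rational(1, 59)), Rational(7, 53)), 5)) = Mul(-143, Add(Add(Rational(52, 59), Rational(7, 53)), 5)) = Mul(-143, Add(Rational(3169, 3127), 5)) = Mul(-143, Rational(18804, 3127)) = Rational(-2688972, 3127)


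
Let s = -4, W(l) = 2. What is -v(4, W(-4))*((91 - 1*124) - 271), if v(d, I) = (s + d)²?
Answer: 0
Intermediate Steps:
v(d, I) = (-4 + d)²
-v(4, W(-4))*((91 - 1*124) - 271) = -(-4 + 4)²*((91 - 1*124) - 271) = -0²*((91 - 124) - 271) = -0*(-33 - 271) = -0*(-304) = -1*0 = 0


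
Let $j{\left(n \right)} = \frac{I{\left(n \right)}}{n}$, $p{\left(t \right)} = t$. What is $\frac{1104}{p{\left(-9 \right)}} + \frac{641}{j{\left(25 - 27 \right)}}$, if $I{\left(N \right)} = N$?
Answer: $\frac{1555}{3} \approx 518.33$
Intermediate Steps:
$j{\left(n \right)} = 1$ ($j{\left(n \right)} = \frac{n}{n} = 1$)
$\frac{1104}{p{\left(-9 \right)}} + \frac{641}{j{\left(25 - 27 \right)}} = \frac{1104}{-9} + \frac{641}{1} = 1104 \left(- \frac{1}{9}\right) + 641 \cdot 1 = - \frac{368}{3} + 641 = \frac{1555}{3}$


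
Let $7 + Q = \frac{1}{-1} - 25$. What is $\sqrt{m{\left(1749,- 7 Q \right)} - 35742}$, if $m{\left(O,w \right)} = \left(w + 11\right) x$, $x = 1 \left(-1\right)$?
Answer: $4 i \sqrt{2249} \approx 189.69 i$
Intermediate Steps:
$x = -1$
$Q = -33$ ($Q = -7 + \left(\frac{1}{-1} - 25\right) = -7 - 26 = -33$)
$m{\left(O,w \right)} = -11 - w$ ($m{\left(O,w \right)} = \left(w + 11\right) \left(-1\right) = \left(11 + w\right) \left(-1\right) = -11 - w$)
$\sqrt{m{\left(1749,- 7 Q \right)} - 35742} = \sqrt{\left(-11 - \left(-7\right) \left(-33\right)\right) - 35742} = \sqrt{\left(-11 - 231\right) - 35742} = \sqrt{-242 - 35742} = \sqrt{-35984} = 4 i \sqrt{2249}$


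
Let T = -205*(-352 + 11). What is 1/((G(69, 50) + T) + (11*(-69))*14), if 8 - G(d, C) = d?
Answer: 1/59218 ≈ 1.6887e-5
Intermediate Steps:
T = 69905 (T = -205*(-341) = 69905)
G(d, C) = 8 - d
1/((G(69, 50) + T) + (11*(-69))*14) = 1/(((8 - 1*69) + 69905) + (11*(-69))*14) = 1/(((8 - 69) + 69905) - 759*14) = 1/((-61 + 69905) - 10626) = 1/(69844 - 10626) = 1/59218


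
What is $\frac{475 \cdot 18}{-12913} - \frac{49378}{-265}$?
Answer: $\frac{635352364}{3421945} \approx 185.67$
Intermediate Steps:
$\frac{475 \cdot 18}{-12913} - \frac{49378}{-265} = 8550 \left(- \frac{1}{12913}\right) - - \frac{49378}{265} = - \frac{8550}{12913} + \frac{49378}{265} = \frac{635352364}{3421945}$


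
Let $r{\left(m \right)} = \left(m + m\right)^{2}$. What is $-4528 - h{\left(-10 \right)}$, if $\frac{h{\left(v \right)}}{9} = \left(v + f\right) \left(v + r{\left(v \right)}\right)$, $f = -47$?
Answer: $195542$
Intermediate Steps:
$r{\left(m \right)} = 4 m^{2}$ ($r{\left(m \right)} = \left(2 m\right)^{2} = 4 m^{2}$)
$h{\left(v \right)} = 9 \left(-47 + v\right) \left(v + 4 v^{2}\right)$ ($h{\left(v \right)} = 9 \left(v - 47\right) \left(v + 4 v^{2}\right) = 9 \left(-47 + v\right) \left(v + 4 v^{2}\right)$)
$-4528 - h{\left(-10 \right)} = -4528 - 9 \left(-10\right) \left(-47 - -1870 + 4 \left(-10\right)^{2}\right) = -4528 - 9 \left(-10\right) \left(-47 + 1870 + 4 \cdot 100\right) = -4528 - 9 \left(-10\right) \left(-47 + 1870 + 400\right) = -4528 - 9 \left(-10\right) 2223 = -4528 - -200070 = -4528 + 200070 = 195542$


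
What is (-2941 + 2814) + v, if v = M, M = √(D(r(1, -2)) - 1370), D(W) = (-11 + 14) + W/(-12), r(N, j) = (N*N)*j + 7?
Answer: -127 + I*√49227/6 ≈ -127.0 + 36.979*I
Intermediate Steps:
r(N, j) = 7 + j*N² (r(N, j) = N²*j + 7 = j*N² + 7 = 7 + j*N²)
D(W) = 3 - W/12 (D(W) = 3 + W*(-1/12) = 3 - W/12)
M = I*√49227/6 (M = √((3 - (7 - 2*1²)/12) - 1370) = √((3 - (7 - 2*1)/12) - 1370) = √((3 - (7 - 2)/12) - 1370) = √((3 - 1/12*5) - 1370) = √((3 - 5/12) - 1370) = √(31/12 - 1370) = √(-16409/12) = I*√49227/6 ≈ 36.979*I)
v = I*√49227/6 ≈ 36.979*I
(-2941 + 2814) + v = (-2941 + 2814) + I*√49227/6 = -127 + I*√49227/6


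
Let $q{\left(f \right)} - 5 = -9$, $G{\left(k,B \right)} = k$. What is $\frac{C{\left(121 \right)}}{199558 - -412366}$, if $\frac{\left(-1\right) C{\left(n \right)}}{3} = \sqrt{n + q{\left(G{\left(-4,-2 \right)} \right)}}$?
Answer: $- \frac{9 \sqrt{13}}{611924} \approx -5.3029 \cdot 10^{-5}$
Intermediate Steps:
$q{\left(f \right)} = -4$ ($q{\left(f \right)} = 5 - 9 = -4$)
$C{\left(n \right)} = - 3 \sqrt{-4 + n}$ ($C{\left(n \right)} = - 3 \sqrt{n - 4} = - 3 \sqrt{-4 + n}$)
$\frac{C{\left(121 \right)}}{199558 - -412366} = \frac{\left(-3\right) \sqrt{-4 + 121}}{199558 - -412366} = \frac{\left(-3\right) \sqrt{117}}{199558 + 412366} = \frac{\left(-3\right) 3 \sqrt{13}}{611924} = - 9 \sqrt{13} \cdot \frac{1}{611924} = - \frac{9 \sqrt{13}}{611924}$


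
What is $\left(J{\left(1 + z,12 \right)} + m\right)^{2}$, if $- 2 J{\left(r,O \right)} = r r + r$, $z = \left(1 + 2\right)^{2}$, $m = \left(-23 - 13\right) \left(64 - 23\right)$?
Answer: $2343961$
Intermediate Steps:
$m = -1476$ ($m = \left(-36\right) 41 = -1476$)
$z = 9$ ($z = 3^{2} = 9$)
$J{\left(r,O \right)} = - \frac{r}{2} - \frac{r^{2}}{2}$ ($J{\left(r,O \right)} = - \frac{r r + r}{2} = - \frac{r^{2} + r}{2} = - \frac{r + r^{2}}{2} = - \frac{r}{2} - \frac{r^{2}}{2}$)
$\left(J{\left(1 + z,12 \right)} + m\right)^{2} = \left(- \frac{\left(1 + 9\right) \left(1 + \left(1 + 9\right)\right)}{2} - 1476\right)^{2} = \left(\left(- \frac{1}{2}\right) 10 \left(1 + 10\right) - 1476\right)^{2} = \left(\left(- \frac{1}{2}\right) 10 \cdot 11 - 1476\right)^{2} = \left(-55 - 1476\right)^{2} = \left(-1531\right)^{2} = 2343961$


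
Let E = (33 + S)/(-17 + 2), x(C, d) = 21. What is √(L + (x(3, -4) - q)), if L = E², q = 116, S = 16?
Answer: I*√18974/15 ≈ 9.1831*I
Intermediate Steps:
E = -49/15 (E = (33 + 16)/(-17 + 2) = 49/(-15) = 49*(-1/15) = -49/15 ≈ -3.2667)
L = 2401/225 (L = (-49/15)² = 2401/225 ≈ 10.671)
√(L + (x(3, -4) - q)) = √(2401/225 + (21 - 1*116)) = √(2401/225 + (21 - 116)) = √(2401/225 - 95) = √(-18974/225) = I*√18974/15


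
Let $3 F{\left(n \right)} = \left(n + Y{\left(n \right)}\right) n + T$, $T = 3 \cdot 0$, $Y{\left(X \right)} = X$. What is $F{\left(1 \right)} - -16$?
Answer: $\frac{50}{3} \approx 16.667$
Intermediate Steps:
$T = 0$
$F{\left(n \right)} = \frac{2 n^{2}}{3}$ ($F{\left(n \right)} = \frac{\left(n + n\right) n + 0}{3} = \frac{2 n n + 0}{3} = \frac{2 n^{2} + 0}{3} = \frac{2 n^{2}}{3}$)
$F{\left(1 \right)} - -16 = \frac{2 \cdot 1^{2}}{3} - -16 = \frac{2}{3} \cdot 1 + 16 = \frac{2}{3} + 16 = \frac{50}{3}$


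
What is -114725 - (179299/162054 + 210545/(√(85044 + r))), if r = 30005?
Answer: -18591824449/162054 - 210545*√115049/115049 ≈ -1.1535e+5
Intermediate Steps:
-114725 - (179299/162054 + 210545/(√(85044 + r))) = -114725 - (179299/162054 + 210545/(√(85044 + 30005))) = -114725 - (179299*(1/162054) + 210545/(√115049)) = -114725 - (179299/162054 + 210545*(√115049/115049)) = -114725 - (179299/162054 + 210545*√115049/115049) = -114725 + (-179299/162054 - 210545*√115049/115049) = -18591824449/162054 - 210545*√115049/115049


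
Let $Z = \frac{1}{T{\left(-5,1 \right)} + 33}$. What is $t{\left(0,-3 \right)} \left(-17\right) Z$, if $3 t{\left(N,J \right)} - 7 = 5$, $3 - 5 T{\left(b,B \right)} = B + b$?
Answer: $- \frac{85}{43} \approx -1.9767$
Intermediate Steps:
$T{\left(b,B \right)} = \frac{3}{5} - \frac{B}{5} - \frac{b}{5}$ ($T{\left(b,B \right)} = \frac{3}{5} - \frac{B + b}{5} = \frac{3}{5} - \left(\frac{B}{5} + \frac{b}{5}\right) = \frac{3}{5} - \frac{B}{5} - \frac{b}{5}$)
$Z = \frac{5}{172}$ ($Z = \frac{1}{\left(\frac{3}{5} - \frac{1}{5} - -1\right) + 33} = \frac{1}{\left(\frac{3}{5} - \frac{1}{5} + 1\right) + 33} = \frac{1}{\frac{7}{5} + 33} = \frac{1}{\frac{172}{5}} = \frac{5}{172} \approx 0.02907$)
$t{\left(N,J \right)} = 4$ ($t{\left(N,J \right)} = \frac{7}{3} + \frac{1}{3} \cdot 5 = \frac{7}{3} + \frac{5}{3} = 4$)
$t{\left(0,-3 \right)} \left(-17\right) Z = 4 \left(-17\right) \frac{5}{172} = \left(-68\right) \frac{5}{172} = - \frac{85}{43}$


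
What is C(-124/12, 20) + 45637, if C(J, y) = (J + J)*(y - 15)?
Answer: 136601/3 ≈ 45534.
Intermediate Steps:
C(J, y) = 2*J*(-15 + y) (C(J, y) = (2*J)*(-15 + y) = 2*J*(-15 + y))
C(-124/12, 20) + 45637 = 2*(-124/12)*(-15 + 20) + 45637 = 2*(-124*1/12)*5 + 45637 = 2*(-31/3)*5 + 45637 = -310/3 + 45637 = 136601/3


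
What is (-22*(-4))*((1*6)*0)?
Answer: 0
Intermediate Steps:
(-22*(-4))*((1*6)*0) = 88*(6*0) = 88*0 = 0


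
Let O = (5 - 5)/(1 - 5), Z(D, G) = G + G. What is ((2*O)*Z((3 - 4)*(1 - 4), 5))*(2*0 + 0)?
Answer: 0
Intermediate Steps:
Z(D, G) = 2*G
O = 0 (O = 0/(-4) = 0*(-¼) = 0)
((2*O)*Z((3 - 4)*(1 - 4), 5))*(2*0 + 0) = ((2*0)*(2*5))*(2*0 + 0) = (0*10)*(0 + 0) = 0*0 = 0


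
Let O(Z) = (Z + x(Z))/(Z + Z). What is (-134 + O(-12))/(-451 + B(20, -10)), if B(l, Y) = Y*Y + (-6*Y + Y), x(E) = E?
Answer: 19/43 ≈ 0.44186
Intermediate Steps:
B(l, Y) = Y² - 5*Y
O(Z) = 1 (O(Z) = (Z + Z)/(Z + Z) = (2*Z)/((2*Z)) = (2*Z)*(1/(2*Z)) = 1)
(-134 + O(-12))/(-451 + B(20, -10)) = (-134 + 1)/(-451 - 10*(-5 - 10)) = -133/(-451 - 10*(-15)) = -133/(-451 + 150) = -133/(-301) = -133*(-1/301) = 19/43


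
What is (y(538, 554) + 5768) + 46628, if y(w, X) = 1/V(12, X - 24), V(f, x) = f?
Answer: 628753/12 ≈ 52396.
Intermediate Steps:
y(w, X) = 1/12
(y(538, 554) + 5768) + 46628 = (1/12 + 5768) + 46628 = 69217/12 + 46628 = 628753/12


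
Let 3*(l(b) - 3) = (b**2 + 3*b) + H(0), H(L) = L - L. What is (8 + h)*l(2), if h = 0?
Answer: 152/3 ≈ 50.667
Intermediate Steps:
H(L) = 0
l(b) = 3 + b + b**2/3 (l(b) = 3 + ((b**2 + 3*b) + 0)/3 = 3 + (b**2 + 3*b)/3 = 3 + (b + b**2/3) = 3 + b + b**2/3)
(8 + h)*l(2) = (8 + 0)*(3 + 2 + (1/3)*2**2) = 8*(3 + 2 + (1/3)*4) = 8*(3 + 2 + 4/3) = 8*(19/3) = 152/3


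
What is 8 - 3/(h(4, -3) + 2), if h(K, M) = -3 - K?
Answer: 43/5 ≈ 8.6000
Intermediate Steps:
8 - 3/(h(4, -3) + 2) = 8 - 3/((-3 - 1*4) + 2) = 8 - 3/((-3 - 4) + 2) = 8 - 3/(-7 + 2) = 8 - 3/(-5) = 8 - 3*(-⅕) = 8 + ⅗ = 43/5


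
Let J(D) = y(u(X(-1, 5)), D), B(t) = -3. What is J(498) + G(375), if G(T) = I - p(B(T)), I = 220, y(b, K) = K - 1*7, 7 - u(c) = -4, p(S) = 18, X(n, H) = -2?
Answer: 693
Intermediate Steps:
u(c) = 11 (u(c) = 7 - 1*(-4) = 7 + 4 = 11)
y(b, K) = -7 + K (y(b, K) = K - 7 = -7 + K)
G(T) = 202 (G(T) = 220 - 1*18 = 220 - 18 = 202)
J(D) = -7 + D
J(498) + G(375) = (-7 + 498) + 202 = 491 + 202 = 693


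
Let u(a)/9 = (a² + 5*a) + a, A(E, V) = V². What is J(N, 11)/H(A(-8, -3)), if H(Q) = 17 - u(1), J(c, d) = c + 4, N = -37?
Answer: 33/46 ≈ 0.71739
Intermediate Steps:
J(c, d) = 4 + c
u(a) = 9*a² + 54*a (u(a) = 9*((a² + 5*a) + a) = 9*(a² + 6*a) = 9*a² + 54*a)
H(Q) = -46 (H(Q) = 17 - 9*(6 + 1) = 17 - 9*7 = 17 - 1*63 = 17 - 63 = -46)
J(N, 11)/H(A(-8, -3)) = (4 - 37)/(-46) = -33*(-1/46) = 33/46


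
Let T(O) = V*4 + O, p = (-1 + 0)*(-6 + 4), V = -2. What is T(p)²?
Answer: 36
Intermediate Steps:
p = 2 (p = -1*(-2) = 2)
T(O) = -8 + O (T(O) = -2*4 + O = -8 + O)
T(p)² = (-8 + 2)² = (-6)² = 36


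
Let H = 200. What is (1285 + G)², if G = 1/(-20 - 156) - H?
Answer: 36465339681/30976 ≈ 1.1772e+6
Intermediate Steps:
G = -35201/176 (G = 1/(-20 - 156) - 1*200 = 1/(-176) - 200 = -1/176 - 200 = -35201/176 ≈ -200.01)
(1285 + G)² = (1285 - 35201/176)² = (190959/176)² = 36465339681/30976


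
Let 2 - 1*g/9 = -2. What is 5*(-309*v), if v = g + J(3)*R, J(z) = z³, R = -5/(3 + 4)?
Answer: -180765/7 ≈ -25824.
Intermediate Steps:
R = -5/7 ≈ -0.71429
g = 36 (g = 18 - 9*(-2) = 18 + 18 = 36)
v = 117/7 (v = 36 + 3³*(-5/7) = 36 + 27*(-5/7) = 36 - 135/7 = 117/7 ≈ 16.714)
5*(-309*v) = 5*(-309*117/7) = 5*(-36153/7) = -180765/7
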